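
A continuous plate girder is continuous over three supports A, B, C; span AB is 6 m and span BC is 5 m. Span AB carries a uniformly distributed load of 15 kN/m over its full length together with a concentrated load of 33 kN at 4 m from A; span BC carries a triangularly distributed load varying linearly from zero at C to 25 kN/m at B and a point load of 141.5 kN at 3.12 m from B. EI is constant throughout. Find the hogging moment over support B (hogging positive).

Release continuity at B by inserting a hinge; the redundant is the internal moment M_B. The primary structure is two simply-supported spans AB and BC.
Rotations at B on the released spans (each span's end-slope, ×1/EI):
  span AB: UDL 15: wL³/(24EI) = 135/EI
  span AB: point load 33 at a = 4: Pab(L + a)/(6LEI) = 73.33/EI
  span BC: triangular load, peak 25: w₀L³/(45EI) = 69.44/EI
  span BC: point load 141.5 at a = 3.12: Pab(L + b)/(6LEI) = 190.3/EI
  relative rotation θ_0 = (208.3 + 259.8)/EI = 468.1/EI
A unit hogging moment at B produces rotation L₁/(3EI) + L₂/(3EI) = 3.667/EI.
Compatibility: M_B·(L₁+L₂)/(3EI) = θ_0, giving M_B = 127.7 kN·m (hogging).

M_B = 127.7 kN·m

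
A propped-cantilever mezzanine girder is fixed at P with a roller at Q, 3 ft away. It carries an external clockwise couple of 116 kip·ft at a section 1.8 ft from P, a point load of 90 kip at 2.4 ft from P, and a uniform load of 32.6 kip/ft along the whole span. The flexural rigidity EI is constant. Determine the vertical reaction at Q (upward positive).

R_Q = 148.8 kip

Remove the prop at Q; the released (primary) structure is a cantilever built in at P.
Free-end deflection of the primary structure under the applied loading (downward +):
  clockwise couple 116 at a = 1.8: M₀a(2L − a)/(2EI) = 438.5/EI
  point load 90 at a = 2.4: Pa²(3L − a)/(6EI) = 570.2/EI
  UDL 32.6: wL⁴/(8EI) = 330.1/EI
  δ_0 = 1339/EI
Flexibility coefficient — unit upward force at Q: δ_{QQ} = L³/(3EI) = 9/EI.
Compatibility at Q: δ_0 − R_Q·δ_{QQ} = 0, so R_Q = 1339/9 = 148.8 kip.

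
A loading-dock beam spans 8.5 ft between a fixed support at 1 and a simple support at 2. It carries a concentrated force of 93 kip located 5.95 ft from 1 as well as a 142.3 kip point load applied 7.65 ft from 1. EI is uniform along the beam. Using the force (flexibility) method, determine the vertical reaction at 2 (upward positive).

R_2 = 173.4 kip

Remove the prop at 2; the released (primary) structure is a cantilever built in at 1.
Deflection at 2 on the released cantilever, summing each load's contribution:
  point load 93 at a = 5.95: Pa²(3L − a)/(6EI) = 10728/EI
  point load 142.3 at a = 7.65: Pa²(3L − a)/(6EI) = 24775/EI
  δ_0 = 35503/EI
Tip deflection under a unit load at 2: L³/(3EI) = 204.7/EI.
The prop prevents deflection at 2: R_2 = δ_0/δ_{22} = 35503/204.7 = 173.4 kip.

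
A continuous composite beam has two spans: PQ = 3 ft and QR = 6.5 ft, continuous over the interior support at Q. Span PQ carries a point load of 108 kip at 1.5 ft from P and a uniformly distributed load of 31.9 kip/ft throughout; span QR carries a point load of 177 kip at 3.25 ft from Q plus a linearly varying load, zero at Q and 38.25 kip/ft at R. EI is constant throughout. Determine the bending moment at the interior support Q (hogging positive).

Insert a hinge at Q; M_Q is the redundant, and each span becomes simply supported.
Discontinuity in slope at Q on the released structure — sum the simple-span end rotations:
  span PQ: point load 108 at a = 1.5: Pab(L + a)/(6LEI) = 60.75/EI
  span PQ: UDL 31.9: wL³/(24EI) = 35.89/EI
  span QR: point load 177 at a = 3.25: Pab(L + b)/(6LEI) = 467.4/EI
  span QR: triangular load, peak 38.25: 7w₀L³/(360EI) = 204.3/EI
  relative rotation θ_0 = (96.64 + 671.6)/EI = 768.3/EI
A unit hogging moment at Q produces rotation L₁/(3EI) + L₂/(3EI) = 3.167/EI.
Slope continuity at Q: θ_0 = M_Q·3.167/EI, so M_Q = 768.3/3.167 = 242.6 kip·ft (hogging).

M_Q = 242.6 kip·ft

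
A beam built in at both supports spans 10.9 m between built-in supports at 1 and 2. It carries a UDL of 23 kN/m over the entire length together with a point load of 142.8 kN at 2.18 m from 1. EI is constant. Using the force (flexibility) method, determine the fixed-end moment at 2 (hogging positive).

Release both end moments; the primary structure is a simply-supported span 12 with redundants M_1 and M_2.
On the primary (simply-supported) span, the end slopes from the loading are:
  at 1: UDL 23: wL³/(24EI) = 1241/EI
  at 2: UDL 23: wL³/(24EI) = 1241/EI
  at 1: point load 142.8 at a = 2.18: Pab(L + b)/(6LEI) = 814.4/EI
  at 2: point load 142.8 at a = 2.18: Pab(L + a)/(6LEI) = 542.9/EI
  θ_10 = 2055/EI,  θ_20 = 1784/EI
Flexibility coefficients: a unit moment at one end gives L/(3EI) there and L/(6EI) at the far end, so f₁₁ = f₂₂ = 3.633/EI and f₁₂ = f₂₁ = 1.817/EI.
Compatibility — zero rotation at each built-in end:
  3.633 M_1 + 1.817 M_2 = 2055
  1.817 M_1 + 3.633 M_2 = 1784
Solving the pair gives M_1 = 427 kN·m and M_2 = 277.5 kN·m (hogging).

M_2 = 277.5 kN·m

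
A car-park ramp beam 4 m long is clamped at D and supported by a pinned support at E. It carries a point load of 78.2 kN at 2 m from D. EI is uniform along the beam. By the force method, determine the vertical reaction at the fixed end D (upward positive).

Choose R_E as the redundant. The primary structure is the cantilever fixed at D.
Downward deflection at the released point E due to the loads:
  point load 78.2 at a = 2: Pa²(3L − a)/(6EI) = 521.3/EI
Flexibility coefficient — unit upward force at E: δ_{EE} = L³/(3EI) = 21.33/EI.
Compatibility at E: δ_0 − R_E·δ_{EE} = 0, so R_E = 521.3/21.33 = 24.44 kN.
Vertical equilibrium: R_D = ΣP − R_E = 78.2 − 24.44 = 53.76 kN.

R_D = 53.76 kN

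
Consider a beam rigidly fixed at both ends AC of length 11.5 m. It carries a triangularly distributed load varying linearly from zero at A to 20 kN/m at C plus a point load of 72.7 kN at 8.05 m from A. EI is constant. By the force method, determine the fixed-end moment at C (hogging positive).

Release both end moments; the primary structure is a simply-supported span AC with redundants M_A and M_C.
End rotations of the released simple span under the applied load (×1/EI):
  at A: triangular load, peak 20: 7w₀L³/(360EI) = 591.5/EI
  at C: triangular load, peak 20: w₀L³/(45EI) = 675.9/EI
  at A: point load 72.7 at a = 8.05: Pab(L + b)/(6LEI) = 437.5/EI
  at C: point load 72.7 at a = 8.05: Pab(L + a)/(6LEI) = 572.1/EI
  θ_A0 = 1029/EI,  θ_C0 = 1248/EI
Flexibility coefficients: a unit moment at one end gives L/(3EI) there and L/(6EI) at the far end, so f₁₁ = f₂₂ = 3.833/EI and f₁₂ = f₂₁ = 1.917/EI.
Compatibility — zero rotation at each built-in end:
  3.833 M_A + 1.917 M_C = 1029
  1.917 M_A + 3.833 M_C = 1248
Solving the pair gives M_A = 140.8 kN·m and M_C = 255.1 kN·m (hogging).

M_C = 255.1 kN·m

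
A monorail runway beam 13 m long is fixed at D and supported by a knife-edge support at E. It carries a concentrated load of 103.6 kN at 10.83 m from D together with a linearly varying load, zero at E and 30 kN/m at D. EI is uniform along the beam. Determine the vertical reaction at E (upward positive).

Choose R_E as the redundant. The primary structure is the cantilever fixed at D.
Deflection at E on the released cantilever, summing each load's contribution:
  point load 103.6 at a = 10.83: Pa²(3L − a)/(6EI) = 57050/EI
  triangular load, peak 30 at the fixed end: w₀L⁴/(30EI) = 28561/EI
  δ_0 = 85611/EI
Tip deflection under a unit load at E: L³/(3EI) = 732.3/EI.
Compatibility at E: δ_0 − R_E·δ_{EE} = 0, so R_E = 85611/732.3 = 116.9 kN.

R_E = 116.9 kN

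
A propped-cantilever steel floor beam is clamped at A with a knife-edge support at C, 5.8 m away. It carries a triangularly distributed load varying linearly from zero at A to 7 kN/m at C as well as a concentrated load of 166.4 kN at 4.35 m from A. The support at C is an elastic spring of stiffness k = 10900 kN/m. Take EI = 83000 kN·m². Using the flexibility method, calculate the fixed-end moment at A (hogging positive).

M_A = 197.6 kN·m

Remove the prop at C; the released (primary) structure is a cantilever built in at A.
Free-end deflection of the primary structure under the applied loading (downward +):
  triangular load, peak 7 at the free end: 11w₀L⁴/(120EI) = 726.1/EI
  point load 166.4 at a = 4.35: Pa²(3L − a)/(6EI) = 6848/EI
  δ_0 = 7575/EI
Tip deflection under a unit load at C: L³/(3EI) = 65.04/EI.
With EI = 83000 kN·m²: δ_0 = 0.09126 m and δ_{CC} = 0.000784 m/kN.
Compatibility — the spring shortens by R_C/k under the reaction it provides: δ_0 − R_C·δ_{CC} = R_C/k. With 1/k = 0.000092 m/kN, R_C = δ_0 / (δ_{CC} + 1/k) = 0.09126 / (0.000784 + 0.000092) = 104.3 kN.
Moment equilibrium about A: M_A = Σ(load moments about A) − R_C·L = 802.3 − 104.3×5.8 = 197.6 kN·m.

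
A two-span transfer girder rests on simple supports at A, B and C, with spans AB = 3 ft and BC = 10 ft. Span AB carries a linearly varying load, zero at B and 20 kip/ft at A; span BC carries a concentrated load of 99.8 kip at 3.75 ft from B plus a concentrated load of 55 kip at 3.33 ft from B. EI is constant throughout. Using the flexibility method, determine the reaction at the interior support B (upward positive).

Insert a hinge at B; M_B is the redundant, and each span becomes simply supported.
Rotations at B on the released spans (each span's end-slope, ×1/EI):
  span AB: triangular load, peak 20: 7w₀L³/(360EI) = 10.5/EI
  span BC: point load 99.8 at a = 3.75: Pab(L + b)/(6LEI) = 633.5/EI
  span BC: point load 55 at a = 3.33: Pab(L + b)/(6LEI) = 339.4/EI
  relative rotation θ_0 = (10.5 + 972.9)/EI = 983.4/EI
A unit hogging moment at B produces rotation L₁/(3EI) + L₂/(3EI) = 4.333/EI.
Slope continuity at B: θ_0 = M_B·4.333/EI, so M_B = 983.4/4.333 = 226.9 kip·ft (hogging).
Span AB, ΣM about A with M_B applied at B: R_B^{AB}·3 = 30 + 226.9, so R_B^{AB} = 85.65 kip and R_A = 30 − 85.65 = -55.65 kip.
Span BC, ΣM about C: R_B^{BC}·10 = 990.6 + 226.9, so R_B^{BC} = 121.8 kip and R_C = 154.8 − 121.8 = 33.05 kip.
R_B = 85.65 + 121.8 = 207.4 kip.

R_B = 207.4 kip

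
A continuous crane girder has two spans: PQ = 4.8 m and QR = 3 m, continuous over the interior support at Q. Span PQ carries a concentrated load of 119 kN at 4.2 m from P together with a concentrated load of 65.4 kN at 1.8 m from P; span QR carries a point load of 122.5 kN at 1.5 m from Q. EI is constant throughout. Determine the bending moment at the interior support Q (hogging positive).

Insert a hinge at Q; M_Q is the redundant, and each span becomes simply supported.
End slopes at the hinge Q, treating each span as simply supported:
  span PQ: point load 119 at a = 4.2: Pab(L + a)/(6LEI) = 93.71/EI
  span PQ: point load 65.4 at a = 1.8: Pab(L + a)/(6LEI) = 80.93/EI
  span QR: point load 122.5 at a = 1.5: Pab(L + b)/(6LEI) = 68.91/EI
  relative rotation θ_0 = (174.6 + 68.91)/EI = 243.6/EI
A unit hogging moment at Q produces rotation L₁/(3EI) + L₂/(3EI) = 2.6/EI.
Slope continuity at Q: θ_0 = M_Q·2.6/EI, so M_Q = 243.6/2.6 = 93.67 kN·m (hogging).

M_Q = 93.67 kN·m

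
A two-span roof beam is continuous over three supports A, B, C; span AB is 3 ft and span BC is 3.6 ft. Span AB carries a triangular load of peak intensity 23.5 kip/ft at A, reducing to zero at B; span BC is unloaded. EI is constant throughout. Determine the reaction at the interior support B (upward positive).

R_B = 15.18 kip

Take M_B as the redundant. Released structure: two simple spans AB and BC with a hinge at B.
Discontinuity in slope at B on the released structure — sum the simple-span end rotations:
  span AB: triangular load, peak 23.5: 7w₀L³/(360EI) = 12.34/EI
  relative rotation θ_0 = (12.34 + 0)/EI = 12.34/EI
A unit hogging moment at B produces rotation L₁/(3EI) + L₂/(3EI) = 2.2/EI.
Compatibility: M_B·(L₁+L₂)/(3EI) = θ_0, giving M_B = 5.608 kip·ft (hogging).
Span AB, ΣM about A with M_B applied at B: R_B^{AB}·3 = 35.25 + 5.608, so R_B^{AB} = 13.62 kip and R_A = 35.25 − 13.62 = 21.63 kip.
Span BC, ΣM about C: R_B^{BC}·3.6 = 0 + 5.608, so R_B^{BC} = 1.558 kip and R_C = 0 − 1.558 = -1.558 kip.
R_B = 13.62 + 1.558 = 15.18 kip.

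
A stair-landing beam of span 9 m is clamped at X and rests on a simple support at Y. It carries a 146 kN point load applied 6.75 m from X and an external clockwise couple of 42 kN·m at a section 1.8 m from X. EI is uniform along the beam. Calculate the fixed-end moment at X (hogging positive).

Take the reaction at Y as the redundant and release it; the primary structure is a cantilever fixed at X.
Deflection at Y on the released cantilever, summing each load's contribution:
  point load 146 at a = 6.75: Pa²(3L − a)/(6EI) = 22451/EI
  clockwise couple 42 at a = 1.8: M₀a(2L − a)/(2EI) = 612.4/EI
  δ_0 = 23063/EI
Tip deflection under a unit load at Y: L³/(3EI) = 243/EI.
The prop prevents deflection at Y: R_Y = δ_0/δ_{YY} = 23063/243 = 94.91 kN.
Moment equilibrium about X: M_X = Σ(load moments about X) − R_Y·L = 1028 − 94.91×9 = 173.3 kN·m.

M_X = 173.3 kN·m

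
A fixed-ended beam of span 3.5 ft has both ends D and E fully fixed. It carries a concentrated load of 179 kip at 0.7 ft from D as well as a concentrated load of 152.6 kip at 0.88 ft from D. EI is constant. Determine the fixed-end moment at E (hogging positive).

M_E = 45.32 kip·ft

Release both end moments; the primary structure is a simply-supported span DE with redundants M_D and M_E.
Simple-span end rotations at D and E under the given loads:
  at D: point load 179 at a = 0.7: Pab(L + b)/(6LEI) = 105.3/EI
  at E: point load 179 at a = 0.7: Pab(L + a)/(6LEI) = 70.17/EI
  at D: point load 152.6 at a = 0.88: Pab(L + b)/(6LEI) = 102.5/EI
  at E: point load 152.6 at a = 0.88: Pab(L + a)/(6LEI) = 73.38/EI
  θ_D0 = 207.8/EI,  θ_E0 = 143.6/EI
Flexibility coefficients: a unit moment at one end gives L/(3EI) there and L/(6EI) at the far end, so f₁₁ = f₂₂ = 1.167/EI and f₁₂ = f₂₁ = 0.5833/EI.
Compatibility — zero rotation at each built-in end:
  1.167 M_D + 0.5833 M_E = 207.8
  0.5833 M_D + 1.167 M_E = 143.6
Solving the pair gives M_D = 155.4 kip·ft and M_E = 45.32 kip·ft (hogging).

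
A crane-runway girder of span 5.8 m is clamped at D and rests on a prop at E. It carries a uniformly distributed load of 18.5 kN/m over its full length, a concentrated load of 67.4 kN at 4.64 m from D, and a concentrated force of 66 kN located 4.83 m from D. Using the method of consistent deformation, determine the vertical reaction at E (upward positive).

R_E = 137.3 kN

Release the roller at E. Primary structure: cantilever fixed at D.
Downward deflection at the released point E due to the loads:
  UDL 18.5: wL⁴/(8EI) = 2617/EI
  point load 67.4 at a = 4.64: Pa²(3L − a)/(6EI) = 3086/EI
  point load 66 at a = 4.83: Pa²(3L − a)/(6EI) = 3226/EI
  δ_0 = 8929/EI
Flexibility coefficient — unit upward force at E: δ_{EE} = L³/(3EI) = 65.04/EI.
The prop prevents deflection at E: R_E = δ_0/δ_{EE} = 8929/65.04 = 137.3 kN.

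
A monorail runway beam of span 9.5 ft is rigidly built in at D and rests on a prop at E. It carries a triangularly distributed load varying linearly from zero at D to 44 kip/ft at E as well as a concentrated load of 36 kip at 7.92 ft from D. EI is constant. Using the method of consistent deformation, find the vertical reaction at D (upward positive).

Take the reaction at E as the redundant and release it; the primary structure is a cantilever fixed at D.
Primary-structure tip deflection at E by superposition:
  triangular load, peak 44 at the free end: 11w₀L⁴/(120EI) = 32852/EI
  point load 36 at a = 7.92: Pa²(3L − a)/(6EI) = 7745/EI
  δ_0 = 40597/EI
Flexibility coefficient — unit upward force at E: δ_{EE} = L³/(3EI) = 285.8/EI.
Compatibility at E: δ_0 − R_E·δ_{EE} = 0, so R_E = 40597/285.8 = 142.1 kip.
Vertical equilibrium: R_D = ΣP − R_E = 245 − 142.1 = 102.9 kip.

R_D = 102.9 kip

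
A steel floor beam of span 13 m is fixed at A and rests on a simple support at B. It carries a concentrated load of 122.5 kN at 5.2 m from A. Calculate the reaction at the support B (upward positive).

R_B = 25.48 kN

Remove the prop at B; the released (primary) structure is a cantilever built in at A.
Primary-structure tip deflection at B by superposition:
  point load 122.5 at a = 5.2: Pa²(3L − a)/(6EI) = 18660/EI
Flexibility coefficient — unit upward force at B: δ_{BB} = L³/(3EI) = 732.3/EI.
Compatibility at B: δ_0 − R_B·δ_{BB} = 0, so R_B = 18660/732.3 = 25.48 kN.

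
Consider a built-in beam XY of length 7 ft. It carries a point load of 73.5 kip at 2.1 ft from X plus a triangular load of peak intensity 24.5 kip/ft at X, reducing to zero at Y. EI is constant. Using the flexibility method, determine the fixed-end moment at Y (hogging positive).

M_Y = 72.43 kip·ft

Release both end moments; the primary structure is a simply-supported span XY with redundants M_X and M_Y.
Simple-span end rotations at X and Y under the given loads:
  at X: point load 73.5 at a = 2.1: Pab(L + b)/(6LEI) = 214.3/EI
  at Y: point load 73.5 at a = 2.1: Pab(L + a)/(6LEI) = 163.9/EI
  at X: triangular load, peak 24.5: w₀L³/(45EI) = 186.7/EI
  at Y: triangular load, peak 24.5: 7w₀L³/(360EI) = 163.4/EI
  θ_X0 = 401/EI,  θ_Y0 = 327.3/EI
Flexibility coefficients: a unit moment at one end gives L/(3EI) there and L/(6EI) at the far end, so f₁₁ = f₂₂ = 2.333/EI and f₁₂ = f₂₁ = 1.167/EI.
Compatibility — zero rotation at each built-in end:
  2.333 M_X + 1.167 M_Y = 401
  1.167 M_X + 2.333 M_Y = 327.3
Solving the pair gives M_X = 135.7 kip·ft and M_Y = 72.43 kip·ft (hogging).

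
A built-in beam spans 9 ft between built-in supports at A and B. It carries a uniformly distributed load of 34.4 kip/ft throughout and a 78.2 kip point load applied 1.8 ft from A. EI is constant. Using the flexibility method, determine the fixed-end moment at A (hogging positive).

Release both end moments; the primary structure is a simply-supported span AB with redundants M_A and M_B.
End rotations of the released simple span under the applied load (×1/EI):
  at A: UDL 34.4: wL³/(24EI) = 1045/EI
  at B: UDL 34.4: wL³/(24EI) = 1045/EI
  at A: point load 78.2 at a = 1.8: Pab(L + b)/(6LEI) = 304/EI
  at B: point load 78.2 at a = 1.8: Pab(L + a)/(6LEI) = 202.7/EI
  θ_A0 = 1349/EI,  θ_B0 = 1248/EI
Flexibility coefficients: a unit moment at one end gives L/(3EI) there and L/(6EI) at the far end, so f₁₁ = f₂₂ = 3/EI and f₁₂ = f₂₁ = 1.5/EI.
Compatibility — zero rotation at each built-in end:
  3 M_A + 1.5 M_B = 1349
  1.5 M_A + 3 M_B = 1248
Solving the pair gives M_A = 322.3 kip·ft and M_B = 254.7 kip·ft (hogging).

M_A = 322.3 kip·ft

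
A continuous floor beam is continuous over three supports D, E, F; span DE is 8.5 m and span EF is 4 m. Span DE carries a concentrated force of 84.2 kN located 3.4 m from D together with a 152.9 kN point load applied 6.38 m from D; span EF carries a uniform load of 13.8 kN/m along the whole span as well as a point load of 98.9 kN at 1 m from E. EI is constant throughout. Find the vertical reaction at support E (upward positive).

Insert a hinge at E; M_E is the redundant, and each span becomes simply supported.
Discontinuity in slope at E on the released structure — sum the simple-span end rotations:
  span DE: point load 84.2 at a = 3.4: Pab(L + a)/(6LEI) = 340.7/EI
  span DE: point load 152.9 at a = 6.38: Pab(L + a)/(6LEI) = 603.4/EI
  span EF: UDL 13.8: wL³/(24EI) = 36.8/EI
  span EF: point load 98.9 at a = 1: Pab(L + b)/(6LEI) = 86.54/EI
  relative rotation θ_0 = (944.1 + 123.3)/EI = 1067/EI
A unit hogging moment at E produces rotation L₁/(3EI) + L₂/(3EI) = 4.167/EI.
Slope continuity at E: θ_0 = M_E·4.167/EI, so M_E = 1067/4.167 = 256.2 kN·m (hogging).
Span DE, ΣM about D with M_E applied at E: R_E^{DE}·8.5 = 1262 + 256.2, so R_E^{DE} = 178.6 kN and R_D = 237.1 − 178.6 = 58.52 kN.
Span EF, ΣM about F: R_E^{EF}·4 = 407.1 + 256.2, so R_E^{EF} = 165.8 kN and R_F = 154.1 − 165.8 = -11.72 kN.
R_E = 178.6 + 165.8 = 344.4 kN.

R_E = 344.4 kN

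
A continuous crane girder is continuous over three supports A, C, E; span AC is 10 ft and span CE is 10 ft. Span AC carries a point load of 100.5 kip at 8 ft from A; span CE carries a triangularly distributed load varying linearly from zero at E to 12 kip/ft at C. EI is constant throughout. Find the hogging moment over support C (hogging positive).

Insert a hinge at C; M_C is the redundant, and each span becomes simply supported.
End slopes at the hinge C, treating each span as simply supported:
  span AC: point load 100.5 at a = 8: Pab(L + a)/(6LEI) = 482.4/EI
  span CE: triangular load, peak 12: w₀L³/(45EI) = 266.7/EI
  relative rotation θ_0 = (482.4 + 266.7)/EI = 749.1/EI
A unit hogging moment at C produces rotation L₁/(3EI) + L₂/(3EI) = 6.667/EI.
Compatibility: M_C·(L₁+L₂)/(3EI) = θ_0, giving M_C = 112.4 kip·ft (hogging).

M_C = 112.4 kip·ft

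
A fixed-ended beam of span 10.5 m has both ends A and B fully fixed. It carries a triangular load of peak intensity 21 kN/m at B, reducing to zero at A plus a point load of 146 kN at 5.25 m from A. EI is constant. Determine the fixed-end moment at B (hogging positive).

Release both end moments; the primary structure is a simply-supported span AB with redundants M_A and M_B.
End rotations of the released simple span under the applied load (×1/EI):
  at A: triangular load, peak 21: 7w₀L³/(360EI) = 472.7/EI
  at B: triangular load, peak 21: w₀L³/(45EI) = 540.2/EI
  at A: point load 146 at a = 5.25: Pab(L + b)/(6LEI) = 1006/EI
  at B: point load 146 at a = 5.25: Pab(L + a)/(6LEI) = 1006/EI
  θ_A0 = 1479/EI,  θ_B0 = 1546/EI
Flexibility coefficients: a unit moment at one end gives L/(3EI) there and L/(6EI) at the far end, so f₁₁ = f₂₂ = 3.5/EI and f₁₂ = f₂₁ = 1.75/EI.
Compatibility — zero rotation at each built-in end:
  3.5 M_A + 1.75 M_B = 1479
  1.75 M_A + 3.5 M_B = 1546
Solving the pair gives M_A = 268.8 kN·m and M_B = 307.4 kN·m (hogging).

M_B = 307.4 kN·m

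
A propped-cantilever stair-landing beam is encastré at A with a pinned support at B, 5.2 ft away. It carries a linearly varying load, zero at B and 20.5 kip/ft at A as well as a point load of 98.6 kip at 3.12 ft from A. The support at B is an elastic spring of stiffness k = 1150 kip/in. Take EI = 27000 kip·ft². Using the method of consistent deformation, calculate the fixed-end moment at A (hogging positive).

Remove the prop at B; the released (primary) structure is a cantilever built in at A.
Free-end deflection of the primary structure under the applied loading (downward +):
  triangular load, peak 20.5 at the fixed end: w₀L⁴/(30EI) = 499.6/EI
  point load 98.6 at a = 3.12: Pa²(3L − a)/(6EI) = 1996/EI
  δ_0 = 2496/EI
Tip deflection under a unit load at B: L³/(3EI) = 46.87/EI.
With EI = 27000 kip·ft²: δ_0 = 0.092446 ft and δ_{BB} = 0.001736 ft/kip.
Compatibility — the spring shortens by R_B/k under the reaction it provides: δ_0 − R_B·δ_{BB} = R_B/k. With 1/k = 1/(1150×12) ft/kip = 0.000072 ft/kip, R_B = δ_0 / (δ_{BB} + 1/k) = 0.092446 / (0.001736 + 0.000072) = 51.12 kip.
Moment equilibrium about A: M_A = Σ(load moments about A) − R_B·L = 400 − 51.12×5.2 = 134.2 kip·ft.

M_A = 134.2 kip·ft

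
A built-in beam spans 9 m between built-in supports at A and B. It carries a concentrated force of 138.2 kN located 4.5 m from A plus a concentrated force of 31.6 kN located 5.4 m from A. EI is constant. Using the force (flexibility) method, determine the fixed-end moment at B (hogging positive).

M_B = 196.4 kN·m

Take the two fixed-end moments M_A, M_B as redundants; the released structure is the simple span AB.
End rotations of the released simple span under the applied load (×1/EI):
  at A: point load 138.2 at a = 4.5: Pab(L + b)/(6LEI) = 699.6/EI
  at B: point load 138.2 at a = 4.5: Pab(L + a)/(6LEI) = 699.6/EI
  at A: point load 31.6 at a = 5.4: Pab(L + b)/(6LEI) = 143.3/EI
  at B: point load 31.6 at a = 5.4: Pab(L + a)/(6LEI) = 163.8/EI
  θ_A0 = 843/EI,  θ_B0 = 863.5/EI
Flexibility coefficients: a unit moment at one end gives L/(3EI) there and L/(6EI) at the far end, so f₁₁ = f₂₂ = 3/EI and f₁₂ = f₂₁ = 1.5/EI.
Compatibility — zero rotation at each built-in end:
  3 M_A + 1.5 M_B = 843
  1.5 M_A + 3 M_B = 863.5
Solving the pair gives M_A = 182.8 kN·m and M_B = 196.4 kN·m (hogging).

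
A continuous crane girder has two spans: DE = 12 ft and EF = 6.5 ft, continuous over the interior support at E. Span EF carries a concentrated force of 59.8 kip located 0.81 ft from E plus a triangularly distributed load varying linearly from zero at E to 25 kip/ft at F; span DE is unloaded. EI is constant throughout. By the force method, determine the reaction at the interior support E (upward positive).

R_E = 87.88 kip

Release continuity at E by inserting a hinge; the redundant is the internal moment M_E. The primary structure is two simply-supported spans DE and EF.
Rotations at E on the released spans (each span's end-slope, ×1/EI):
  span EF: point load 59.8 at a = 0.81: Pab(L + b)/(6LEI) = 86.15/EI
  span EF: triangular load, peak 25: 7w₀L³/(360EI) = 133.5/EI
  relative rotation θ_0 = (0 + 219.6)/EI = 219.6/EI
A unit hogging moment at E produces rotation L₁/(3EI) + L₂/(3EI) = 6.167/EI.
Compatibility: M_E·(L₁+L₂)/(3EI) = θ_0, giving M_E = 35.62 kip·ft (hogging).
Span DE, ΣM about D with M_E applied at E: R_E^{DE}·12 = 0 + 35.62, so R_E^{DE} = 2.968 kip and R_D = 0 − 2.968 = -2.968 kip.
Span EF, ΣM about F: R_E^{EF}·6.5 = 516.3 + 35.62, so R_E^{EF} = 84.91 kip and R_F = 141.1 − 84.91 = 56.14 kip.
R_E = 2.968 + 84.91 = 87.88 kip.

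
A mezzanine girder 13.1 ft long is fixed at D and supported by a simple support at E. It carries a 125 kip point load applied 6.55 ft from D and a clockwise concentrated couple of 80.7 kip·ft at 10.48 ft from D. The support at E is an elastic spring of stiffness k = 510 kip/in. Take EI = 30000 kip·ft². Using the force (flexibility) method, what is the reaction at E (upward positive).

R_E = 47.62 kip

Choose R_E as the redundant. The primary structure is the cantilever fixed at D.
Primary-structure tip deflection at E by superposition:
  point load 125 at a = 6.55: Pa²(3L − a)/(6EI) = 29272/EI
  clockwise couple 80.7 at a = 10.48: M₀a(2L − a)/(2EI) = 6647/EI
  δ_0 = 35920/EI
Flexibility coefficient — unit upward force at E: δ_{EE} = L³/(3EI) = 749.4/EI.
With EI = 30000 kip·ft²: δ_0 = 1.1973 ft and δ_{EE} = 0.024979 ft/kip.
Compatibility — the spring shortens by R_E/k under the reaction it provides: δ_0 − R_E·δ_{EE} = R_E/k. With 1/k = 1/(510×12) ft/kip = 0.000163 ft/kip, R_E = δ_0 / (δ_{EE} + 1/k) = 1.1973 / (0.024979 + 0.000163) = 47.62 kip.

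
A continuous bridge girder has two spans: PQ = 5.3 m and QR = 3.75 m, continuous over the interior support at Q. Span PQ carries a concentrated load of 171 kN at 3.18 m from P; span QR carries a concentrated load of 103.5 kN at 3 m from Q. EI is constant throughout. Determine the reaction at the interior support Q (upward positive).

R_Q = 176.7 kN

Release continuity at Q by inserting a hinge; the redundant is the internal moment M_Q. The primary structure is two simply-supported spans PQ and QR.
End slopes at the hinge Q, treating each span as simply supported:
  span PQ: point load 171 at a = 3.18: Pab(L + a)/(6LEI) = 307.4/EI
  span QR: point load 103.5 at a = 3: Pab(L + b)/(6LEI) = 46.58/EI
  relative rotation θ_0 = (307.4 + 46.58)/EI = 354/EI
A unit hogging moment at Q produces rotation L₁/(3EI) + L₂/(3EI) = 3.017/EI.
Compatibility: M_Q·(L₁+L₂)/(3EI) = θ_0, giving M_Q = 117.3 kN·m (hogging).
Span PQ, ΣM about P with M_Q applied at Q: R_Q^{PQ}·5.3 = 543.8 + 117.3, so R_Q^{PQ} = 124.7 kN and R_P = 171 − 124.7 = 46.26 kN.
Span QR, ΣM about R: R_Q^{QR}·3.75 = 77.62 + 117.3, so R_Q^{QR} = 51.99 kN and R_R = 103.5 − 51.99 = 51.51 kN.
R_Q = 124.7 + 51.99 = 176.7 kN.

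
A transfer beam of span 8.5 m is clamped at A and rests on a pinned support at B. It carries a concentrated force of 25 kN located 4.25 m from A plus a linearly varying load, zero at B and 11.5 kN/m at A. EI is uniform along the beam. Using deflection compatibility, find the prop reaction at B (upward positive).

Remove the prop at B; the released (primary) structure is a cantilever built in at A.
Primary-structure tip deflection at B by superposition:
  point load 25 at a = 4.25: Pa²(3L − a)/(6EI) = 1599/EI
  triangular load, peak 11.5 at the fixed end: w₀L⁴/(30EI) = 2001/EI
  δ_0 = 3600/EI
Flexibility coefficient — unit upward force at B: δ_{BB} = L³/(3EI) = 204.7/EI.
Compatibility at B: δ_0 − R_B·δ_{BB} = 0, so R_B = 3600/204.7 = 17.59 kN.

R_B = 17.59 kN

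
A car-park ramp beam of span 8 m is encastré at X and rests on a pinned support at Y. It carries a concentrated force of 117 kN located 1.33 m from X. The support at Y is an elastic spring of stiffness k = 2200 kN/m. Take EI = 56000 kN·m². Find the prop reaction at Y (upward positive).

R_Y = 3.987 kN

Choose R_Y as the redundant. The primary structure is the cantilever fixed at X.
Primary-structure tip deflection at Y by superposition:
  point load 117 at a = 1.33: Pa²(3L − a)/(6EI) = 782/EI
Flexibility coefficient — unit upward force at Y: δ_{YY} = L³/(3EI) = 170.7/EI.
With EI = 56000 kN·m²: δ_0 = 0.013964 m and δ_{YY} = 0.003048 m/kN.
Compatibility — the spring shortens by R_Y/k under the reaction it provides: δ_0 − R_Y·δ_{YY} = R_Y/k. With 1/k = 0.000455 m/kN, R_Y = δ_0 / (δ_{YY} + 1/k) = 0.013964 / (0.003048 + 0.000455) = 3.987 kN.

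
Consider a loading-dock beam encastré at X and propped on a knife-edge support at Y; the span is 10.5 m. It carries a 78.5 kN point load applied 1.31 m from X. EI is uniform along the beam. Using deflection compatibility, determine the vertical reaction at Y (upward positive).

Release the roller at Y. Primary structure: cantilever fixed at X.
Deflection at Y on the released cantilever, summing each load's contribution:
  point load 78.5 at a = 1.31: Pa²(3L − a)/(6EI) = 677.8/EI
Tip deflection under a unit load at Y: L³/(3EI) = 385.9/EI.
The prop prevents deflection at Y: R_Y = δ_0/δ_{YY} = 677.8/385.9 = 1.757 kN.

R_Y = 1.757 kN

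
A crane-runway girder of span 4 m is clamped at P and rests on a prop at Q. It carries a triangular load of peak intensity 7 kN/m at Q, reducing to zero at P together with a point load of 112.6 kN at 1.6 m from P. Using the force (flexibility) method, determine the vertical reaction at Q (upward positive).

R_Q = 31.12 kN

Remove the prop at Q; the released (primary) structure is a cantilever built in at P.
Deflection at Q on the released cantilever, summing each load's contribution:
  triangular load, peak 7 at the free end: 11w₀L⁴/(120EI) = 164.3/EI
  point load 112.6 at a = 1.6: Pa²(3L − a)/(6EI) = 499.6/EI
  δ_0 = 663.9/EI
Flexibility coefficient — unit upward force at Q: δ_{QQ} = L³/(3EI) = 21.33/EI.
Compatibility at Q: δ_0 − R_Q·δ_{QQ} = 0, so R_Q = 663.9/21.33 = 31.12 kN.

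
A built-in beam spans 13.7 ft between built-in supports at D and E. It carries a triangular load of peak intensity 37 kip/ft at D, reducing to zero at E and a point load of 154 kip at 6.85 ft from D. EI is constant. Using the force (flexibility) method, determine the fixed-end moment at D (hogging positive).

Release both end moments; the primary structure is a simply-supported span DE with redundants M_D and M_E.
On the primary (simply-supported) span, the end slopes from the loading are:
  at D: triangular load, peak 37: w₀L³/(45EI) = 2114/EI
  at E: triangular load, peak 37: 7w₀L³/(360EI) = 1850/EI
  at D: point load 154 at a = 6.85: Pab(L + b)/(6LEI) = 1807/EI
  at E: point load 154 at a = 6.85: Pab(L + a)/(6LEI) = 1807/EI
  θ_D0 = 3921/EI,  θ_E0 = 3656/EI
Flexibility coefficients: a unit moment at one end gives L/(3EI) there and L/(6EI) at the far end, so f₁₁ = f₂₂ = 4.567/EI and f₁₂ = f₂₁ = 2.283/EI.
Compatibility — zero rotation at each built-in end:
  4.567 M_D + 2.283 M_E = 3921
  2.283 M_D + 4.567 M_E = 3656
Solving the pair gives M_D = 611 kip·ft and M_E = 495.2 kip·ft (hogging).

M_D = 611 kip·ft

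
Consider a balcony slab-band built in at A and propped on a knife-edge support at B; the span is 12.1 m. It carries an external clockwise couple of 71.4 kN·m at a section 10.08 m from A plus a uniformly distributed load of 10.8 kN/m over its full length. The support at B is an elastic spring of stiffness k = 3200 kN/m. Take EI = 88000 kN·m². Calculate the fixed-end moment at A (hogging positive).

M_A = 196 kN·m

Choose R_B as the redundant. The primary structure is the cantilever fixed at A.
Downward deflection at the released point B due to the loads:
  clockwise couple 71.4 at a = 10.08: M₀a(2L − a)/(2EI) = 5081/EI
  UDL 10.8: wL⁴/(8EI) = 28938/EI
  δ_0 = 34020/EI
Flexibility coefficient — unit upward force at B: δ_{BB} = L³/(3EI) = 590.5/EI.
With EI = 88000 kN·m²: δ_0 = 0.38659 m and δ_{BB} = 0.00671 m/kN.
Compatibility — the spring shortens by R_B/k under the reaction it provides: δ_0 − R_B·δ_{BB} = R_B/k. With 1/k = 0.000313 m/kN, R_B = δ_0 / (δ_{BB} + 1/k) = 0.38659 / (0.00671 + 0.000313) = 55.05 kN.
Moment equilibrium about A: M_A = Σ(load moments about A) − R_B·L = 862 − 55.05×12.1 = 196 kN·m.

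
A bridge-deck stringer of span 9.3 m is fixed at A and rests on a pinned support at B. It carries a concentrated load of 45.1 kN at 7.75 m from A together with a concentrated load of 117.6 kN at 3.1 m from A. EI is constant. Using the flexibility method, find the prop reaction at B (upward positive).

R_B = 51.35 kN

Release the roller at B. Primary structure: cantilever fixed at A.
Primary-structure tip deflection at B by superposition:
  point load 45.1 at a = 7.75: Pa²(3L − a)/(6EI) = 9097/EI
  point load 117.6 at a = 3.1: Pa²(3L − a)/(6EI) = 4671/EI
  δ_0 = 13768/EI
Flexibility coefficient — unit upward force at B: δ_{BB} = L³/(3EI) = 268.1/EI.
The prop prevents deflection at B: R_B = δ_0/δ_{BB} = 13768/268.1 = 51.35 kN.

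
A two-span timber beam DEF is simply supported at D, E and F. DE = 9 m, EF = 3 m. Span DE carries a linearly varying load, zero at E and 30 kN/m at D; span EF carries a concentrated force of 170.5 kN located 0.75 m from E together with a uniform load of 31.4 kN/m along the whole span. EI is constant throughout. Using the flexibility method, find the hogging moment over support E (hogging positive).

M_E = 136.1 kN·m

Insert a hinge at E; M_E is the redundant, and each span becomes simply supported.
End slopes at the hinge E, treating each span as simply supported:
  span DE: triangular load, peak 30: 7w₀L³/(360EI) = 425.2/EI
  span EF: point load 170.5 at a = 0.75: Pab(L + b)/(6LEI) = 83.92/EI
  span EF: UDL 31.4: wL³/(24EI) = 35.33/EI
  relative rotation θ_0 = (425.2 + 119.2)/EI = 544.5/EI
A unit hogging moment at E produces rotation L₁/(3EI) + L₂/(3EI) = 4/EI.
Compatibility: M_E·(L₁+L₂)/(3EI) = θ_0, giving M_E = 136.1 kN·m (hogging).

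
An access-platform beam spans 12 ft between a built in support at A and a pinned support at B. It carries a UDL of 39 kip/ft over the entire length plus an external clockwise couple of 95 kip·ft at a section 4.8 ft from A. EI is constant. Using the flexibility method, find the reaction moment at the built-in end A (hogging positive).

M_A = 705.8 kip·ft

Choose R_B as the redundant. The primary structure is the cantilever fixed at A.
Deflection at B on the released cantilever, summing each load's contribution:
  UDL 39: wL⁴/(8EI) = 101088/EI
  clockwise couple 95 at a = 4.8: M₀a(2L − a)/(2EI) = 4378/EI
  δ_0 = 105466/EI
Tip deflection under a unit load at B: L³/(3EI) = 576/EI.
Compatibility at B: δ_0 − R_B·δ_{BB} = 0, so R_B = 105466/576 = 183.1 kip.
Moment equilibrium about A: M_A = Σ(load moments about A) − R_B·L = 2903 − 183.1×12 = 705.8 kip·ft.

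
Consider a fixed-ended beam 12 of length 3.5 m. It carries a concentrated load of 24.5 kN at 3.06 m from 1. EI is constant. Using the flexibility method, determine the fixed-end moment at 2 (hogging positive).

M_2 = 8.24 kN·m

Release both end moments; the primary structure is a simply-supported span 12 with redundants M_1 and M_2.
On the primary (simply-supported) span, the end slopes from the loading are:
  at 1: point load 24.5 at a = 3.06: Pab(L + b)/(6LEI) = 6.189/EI
  at 2: point load 24.5 at a = 3.06: Pab(L + a)/(6LEI) = 10.3/EI
  θ_10 = 6.189/EI,  θ_20 = 10.3/EI
Flexibility coefficients: a unit moment at one end gives L/(3EI) there and L/(6EI) at the far end, so f₁₁ = f₂₂ = 1.167/EI and f₁₂ = f₂₁ = 0.5833/EI.
Compatibility — zero rotation at each built-in end:
  1.167 M_1 + 0.5833 M_2 = 6.189
  0.5833 M_1 + 1.167 M_2 = 10.3
Solving the pair gives M_1 = 1.185 kN·m and M_2 = 8.24 kN·m (hogging).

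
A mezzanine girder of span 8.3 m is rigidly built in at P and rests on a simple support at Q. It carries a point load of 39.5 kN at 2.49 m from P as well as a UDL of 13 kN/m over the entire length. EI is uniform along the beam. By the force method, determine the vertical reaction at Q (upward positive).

Remove the prop at Q; the released (primary) structure is a cantilever built in at P.
Free-end deflection of the primary structure under the applied loading (downward +):
  point load 39.5 at a = 2.49: Pa²(3L − a)/(6EI) = 914.7/EI
  UDL 13: wL⁴/(8EI) = 7712/EI
  δ_0 = 8627/EI
Flexibility coefficient — unit upward force at Q: δ_{QQ} = L³/(3EI) = 190.6/EI.
Compatibility at Q: δ_0 − R_Q·δ_{QQ} = 0, so R_Q = 8627/190.6 = 45.26 kN.

R_Q = 45.26 kN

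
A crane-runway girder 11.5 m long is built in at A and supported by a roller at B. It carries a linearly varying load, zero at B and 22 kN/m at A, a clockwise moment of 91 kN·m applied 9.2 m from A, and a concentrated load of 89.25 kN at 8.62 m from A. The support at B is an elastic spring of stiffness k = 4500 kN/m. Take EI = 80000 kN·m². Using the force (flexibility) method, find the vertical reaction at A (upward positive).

Choose R_B as the redundant. The primary structure is the cantilever fixed at A.
Downward deflection at the released point B due to the loads:
  triangular load, peak 22 at the fixed end: w₀L⁴/(30EI) = 12826/EI
  clockwise couple 91 at a = 9.2: M₀a(2L − a)/(2EI) = 5777/EI
  point load 89.25 at a = 8.62: Pa²(3L − a)/(6EI) = 28605/EI
  δ_0 = 47207/EI
Tip deflection under a unit load at B: L³/(3EI) = 507/EI.
With EI = 80000 kN·m²: δ_0 = 0.59009 m and δ_{BB} = 0.006337 m/kN.
Compatibility — the spring shortens by R_B/k under the reaction it provides: δ_0 − R_B·δ_{BB} = R_B/k. With 1/k = 0.000222 m/kN, R_B = δ_0 / (δ_{BB} + 1/k) = 0.59009 / (0.006337 + 0.000222) = 89.96 kN.
Vertical equilibrium: R_A = ΣP − R_B = 215.8 − 89.96 = 125.8 kN.

R_A = 125.8 kN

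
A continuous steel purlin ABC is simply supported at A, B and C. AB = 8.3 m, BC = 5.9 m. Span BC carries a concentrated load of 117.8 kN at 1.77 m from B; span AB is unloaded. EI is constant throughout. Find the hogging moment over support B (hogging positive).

Take M_B as the redundant. Released structure: two simple spans AB and BC with a hinge at B.
End slopes at the hinge B, treating each span as simply supported:
  span BC: point load 117.8 at a = 1.77: Pab(L + b)/(6LEI) = 244/EI
  relative rotation θ_0 = (0 + 244)/EI = 244/EI
A unit hogging moment at B produces rotation L₁/(3EI) + L₂/(3EI) = 4.733/EI.
Slope continuity at B: θ_0 = M_B·4.733/EI, so M_B = 244/4.733 = 51.55 kN·m (hogging).

M_B = 51.55 kN·m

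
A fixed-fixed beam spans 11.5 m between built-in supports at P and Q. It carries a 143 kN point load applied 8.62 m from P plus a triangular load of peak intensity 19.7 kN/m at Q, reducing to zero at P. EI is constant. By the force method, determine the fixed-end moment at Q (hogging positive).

Take the two fixed-end moments M_P, M_Q as redundants; the released structure is the simple span PQ.
Simple-span end rotations at P and Q under the given loads:
  at P: point load 143 at a = 8.62: Pab(L + b)/(6LEI) = 739.9/EI
  at Q: point load 143 at a = 8.62: Pab(L + a)/(6LEI) = 1035/EI
  at P: triangular load, peak 19.7: 7w₀L³/(360EI) = 582.6/EI
  at Q: triangular load, peak 19.7: w₀L³/(45EI) = 665.8/EI
  θ_P0 = 1322/EI,  θ_Q0 = 1701/EI
Flexibility coefficients: a unit moment at one end gives L/(3EI) there and L/(6EI) at the far end, so f₁₁ = f₂₂ = 3.833/EI and f₁₂ = f₂₁ = 1.917/EI.
Compatibility — zero rotation at each built-in end:
  3.833 M_P + 1.917 M_Q = 1322
  1.917 M_P + 3.833 M_Q = 1701
Solving the pair gives M_P = 164.2 kN·m and M_Q = 361.7 kN·m (hogging).

M_Q = 361.7 kN·m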